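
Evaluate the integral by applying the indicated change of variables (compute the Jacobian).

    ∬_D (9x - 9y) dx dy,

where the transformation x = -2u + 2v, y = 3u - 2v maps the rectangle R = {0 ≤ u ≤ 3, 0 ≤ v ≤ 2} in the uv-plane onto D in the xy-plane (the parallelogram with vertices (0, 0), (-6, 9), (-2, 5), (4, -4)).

Compute the Jacobian determinant of (x, y) with respect to (u, v):

    ∂(x,y)/∂(u,v) = | -2  2 | = (-2)(-2) - (2)(3) = -2.
                   | 3  -2 |

Its absolute value is |J| = 2 (the area scaling factor).

Substituting x = -2u + 2v, y = 3u - 2v into the integrand,

    9x - 9y → -45u + 36v,

so the integral becomes

    ∬_R (-45u + 36v) · |J| du dv = ∫_0^3 ∫_0^2 (-90u + 72v) dv du.

Inner (v): 144 - 180u.
Outer (u): -378.

Therefore ∬_D (9x - 9y) dx dy = -378.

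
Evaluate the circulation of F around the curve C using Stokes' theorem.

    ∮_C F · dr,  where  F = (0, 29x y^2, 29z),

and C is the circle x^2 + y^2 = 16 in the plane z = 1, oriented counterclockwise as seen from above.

Let S be the flat disk x^2 + y^2 ≤ 16 in the plane z = 1, with upward unit normal n̂ = ẑ. By Stokes' theorem,

    ∮_C F · dr = ∬_S (∇ × F) · n̂ dS = ∬_D (curl F)_z dA,

where D is the disk x^2 + y^2 ≤ 16.

Compute the curl of F = (0, 29x y^2, 29z):
    (∇ × F)_x = ∂F_z/∂y - ∂F_y/∂z = 0,
    (∇ × F)_y = ∂F_x/∂z - ∂F_z/∂x = 0,
    (∇ × F)_z = ∂F_y/∂x - ∂F_x/∂y = 29y^2.

On z = 1, (curl F)_z = 29y^2.

Convert to polar (x = r cos θ, y = r sin θ, dA = r dr dθ); the integrand becomes 29r^2sin(θ)^2, so

    ∬_D (curl F)_z dA = ∫_0^{2π} ∫_0^{4} (29r^2sin(θ)^2) · r dr dθ.

Inner (r from 0 to 4): 1856sin(θ)^2.
Outer (θ from 0 to 2π): 1856π.

Therefore ∮_C F · dr = 1856π.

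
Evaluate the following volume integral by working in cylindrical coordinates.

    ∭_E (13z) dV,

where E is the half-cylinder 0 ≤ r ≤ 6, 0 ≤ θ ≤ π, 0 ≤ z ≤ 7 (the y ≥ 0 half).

In cylindrical coordinates, x = r cos(θ), y = r sin(θ), z = z, and dV = r dr dθ dz.

The integrand becomes 13z, so

    ∭_E (13z) dV = ∫_{0}^{π} ∫_{0}^{6} ∫_{0}^{7} (13z) · r dz dr dθ.

Inner (z): 637r/2.
Middle (r from 0 to 6): 5733.
Outer (θ): 5733π.

Therefore the triple integral equals 5733π.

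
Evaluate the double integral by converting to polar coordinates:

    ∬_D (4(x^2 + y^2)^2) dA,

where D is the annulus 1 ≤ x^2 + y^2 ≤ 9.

The region D is 1 ≤ r ≤ 3, 0 ≤ θ ≤ 2π in polar coordinates, where x = r cos(θ), y = r sin(θ), and dA = r dr dθ.

Under the substitution, the integrand becomes 4r^4, so

    ∬_D (4(x^2 + y^2)^2) dA = ∫_{0}^{2π} ∫_{1}^{3} (4r^4) · r dr dθ.

Inner integral (in r): ∫_{1}^{3} (4r^4) · r dr = 1456/3.

Outer integral (in θ): ∫_{0}^{2π} (1456/3) dθ = 2912π/3.

Therefore ∬_D (4(x^2 + y^2)^2) dA = 2912π/3.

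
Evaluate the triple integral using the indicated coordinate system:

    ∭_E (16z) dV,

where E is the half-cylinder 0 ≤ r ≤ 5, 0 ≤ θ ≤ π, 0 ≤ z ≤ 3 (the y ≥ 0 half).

In cylindrical coordinates, x = r cos(θ), y = r sin(θ), z = z, and dV = r dr dθ dz.

The integrand becomes 16z, so

    ∭_E (16z) dV = ∫_{0}^{π} ∫_{0}^{5} ∫_{0}^{3} (16z) · r dz dr dθ.

Inner (z): 72r.
Middle (r from 0 to 5): 900.
Outer (θ): 900π.

Therefore the triple integral equals 900π.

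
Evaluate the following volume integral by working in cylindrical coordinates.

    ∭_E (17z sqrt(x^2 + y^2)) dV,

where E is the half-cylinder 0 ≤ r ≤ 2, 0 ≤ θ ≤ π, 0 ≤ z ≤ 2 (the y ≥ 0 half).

In cylindrical coordinates, x = r cos(θ), y = r sin(θ), z = z, and dV = r dr dθ dz.

The integrand becomes 17r z, so

    ∭_E (17z sqrt(x^2 + y^2)) dV = ∫_{0}^{π} ∫_{0}^{2} ∫_{0}^{2} (17r z) · r dz dr dθ.

Inner (z): 34r^2.
Middle (r from 0 to 2): 272/3.
Outer (θ): 272π/3.

Therefore the triple integral equals 272π/3.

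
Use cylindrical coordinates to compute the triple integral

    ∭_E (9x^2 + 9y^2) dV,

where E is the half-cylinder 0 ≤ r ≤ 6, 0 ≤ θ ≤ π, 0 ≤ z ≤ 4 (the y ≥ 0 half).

In cylindrical coordinates, x = r cos(θ), y = r sin(θ), z = z, and dV = r dr dθ dz.

The integrand becomes 9r^2, so

    ∭_E (9x^2 + 9y^2) dV = ∫_{0}^{π} ∫_{0}^{6} ∫_{0}^{4} (9r^2) · r dz dr dθ.

Inner (z): 36r^3.
Middle (r from 0 to 6): 11664.
Outer (θ): 11664π.

Therefore the triple integral equals 11664π.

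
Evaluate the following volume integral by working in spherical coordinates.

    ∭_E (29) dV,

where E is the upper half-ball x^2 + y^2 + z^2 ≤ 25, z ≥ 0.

In spherical coordinates, x = ρ sin(φ) cos(θ), y = ρ sin(φ) sin(θ), z = ρ cos(φ), and dV = ρ^2 sin(φ) dρ dφ dθ.

The integrand becomes 29, so

    ∭_E (29) dV = ∫_{0}^{2π} ∫_{0}^{π/2} ∫_{0}^{5} (29) · ρ^2 sin(φ) dρ dφ dθ.

Inner (ρ): 3625sin(φ)/3.
Middle (φ): 3625/3.
Outer (θ): 7250π/3.

Therefore the triple integral equals 7250π/3.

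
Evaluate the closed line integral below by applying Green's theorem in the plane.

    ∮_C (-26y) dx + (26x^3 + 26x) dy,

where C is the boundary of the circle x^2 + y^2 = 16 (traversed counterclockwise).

Green's theorem converts the closed line integral into a double integral over the enclosed region D:

    ∮_C P dx + Q dy = ∬_D (∂Q/∂x - ∂P/∂y) dA.

Here P = -26y, Q = 26x^3 + 26x, so

    ∂Q/∂x = 78x^2 + 26,    ∂P/∂y = -26,
    ∂Q/∂x - ∂P/∂y = 78x^2 + 52.

D is the region x^2 + y^2 ≤ 16. Evaluating the double integral:

In polar coordinates (x = r cos θ, y = r sin θ, dA = r dr dθ) the integrand becomes 78r^2cos(θ)^2 + 52, so

    ∬_D (78x^2 + 52) dA = ∫_0^{2π} ∫_0^{4} (78r^2cos(θ)^2 + 52) · r dr dθ.

Inner (r from 0 to 4): 4992cos(θ)^2 + 416.
Outer (θ from 0 to 2π): 5824π.

Therefore ∮_C P dx + Q dy = 5824π.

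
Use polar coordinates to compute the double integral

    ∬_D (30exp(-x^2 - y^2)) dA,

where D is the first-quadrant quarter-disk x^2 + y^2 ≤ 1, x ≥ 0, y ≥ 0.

The region D is 0 ≤ r ≤ 1, 0 ≤ θ ≤ π/2 in polar coordinates, where x = r cos(θ), y = r sin(θ), and dA = r dr dθ.

Under the substitution, the integrand becomes 30exp(-r^2), so

    ∬_D (30exp(-x^2 - y^2)) dA = ∫_{0}^{π/2} ∫_{0}^{1} (30exp(-r^2)) · r dr dθ.

Inner integral (in r): ∫_{0}^{1} (30exp(-r^2)) · r dr = 15 - 15exp(-1).

Outer integral (in θ): ∫_{0}^{π/2} (15 - 15exp(-1)) dθ = -15π (1 - e)exp(-1)/2.

Therefore ∬_D (30exp(-x^2 - y^2)) dA = -15π (1 - e)exp(-1)/2.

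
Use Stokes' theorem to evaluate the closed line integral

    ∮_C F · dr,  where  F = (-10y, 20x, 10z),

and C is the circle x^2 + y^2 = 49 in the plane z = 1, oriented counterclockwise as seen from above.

Let S be the flat disk x^2 + y^2 ≤ 49 in the plane z = 1, with upward unit normal n̂ = ẑ. By Stokes' theorem,

    ∮_C F · dr = ∬_S (∇ × F) · n̂ dS = ∬_D (curl F)_z dA,

where D is the disk x^2 + y^2 ≤ 49.

Compute the curl of F = (-10y, 20x, 10z):
    (∇ × F)_x = ∂F_z/∂y - ∂F_y/∂z = 0,
    (∇ × F)_y = ∂F_x/∂z - ∂F_z/∂x = 0,
    (∇ × F)_z = ∂F_y/∂x - ∂F_x/∂y = 30.

On z = 1, (curl F)_z = 30.

Convert to polar (x = r cos θ, y = r sin θ, dA = r dr dθ); the integrand becomes 30, so

    ∬_D (curl F)_z dA = ∫_0^{2π} ∫_0^{7} (30) · r dr dθ.

Inner (r from 0 to 7): 735.
Outer (θ from 0 to 2π): 1470π.

Therefore ∮_C F · dr = 1470π.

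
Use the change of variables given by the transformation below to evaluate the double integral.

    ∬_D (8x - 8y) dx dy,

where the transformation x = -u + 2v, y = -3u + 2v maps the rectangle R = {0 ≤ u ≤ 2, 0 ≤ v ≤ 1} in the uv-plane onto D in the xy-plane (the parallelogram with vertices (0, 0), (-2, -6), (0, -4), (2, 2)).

Compute the Jacobian determinant of (x, y) with respect to (u, v):

    ∂(x,y)/∂(u,v) = | -1  2 | = (-1)(2) - (2)(-3) = 4.
                   | -3  2 |

Its absolute value is |J| = 4 (the area scaling factor).

Substituting x = -u + 2v, y = -3u + 2v into the integrand,

    8x - 8y → 16u,

so the integral becomes

    ∬_R (16u) · |J| du dv = ∫_0^2 ∫_0^1 (64u) dv du.

Inner (v): 64u.
Outer (u): 128.

Therefore ∬_D (8x - 8y) dx dy = 128.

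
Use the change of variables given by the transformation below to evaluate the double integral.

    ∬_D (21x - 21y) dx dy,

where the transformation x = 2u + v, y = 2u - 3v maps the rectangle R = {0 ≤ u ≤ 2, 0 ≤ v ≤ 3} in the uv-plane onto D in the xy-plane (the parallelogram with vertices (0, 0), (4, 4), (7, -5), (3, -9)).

Compute the Jacobian determinant of (x, y) with respect to (u, v):

    ∂(x,y)/∂(u,v) = | 2  1 | = (2)(-3) - (1)(2) = -8.
                   | 2  -3 |

Its absolute value is |J| = 8 (the area scaling factor).

Substituting x = 2u + v, y = 2u - 3v into the integrand,

    21x - 21y → 84v,

so the integral becomes

    ∬_R (84v) · |J| du dv = ∫_0^2 ∫_0^3 (672v) dv du.

Inner (v): 3024.
Outer (u): 6048.

Therefore ∬_D (21x - 21y) dx dy = 6048.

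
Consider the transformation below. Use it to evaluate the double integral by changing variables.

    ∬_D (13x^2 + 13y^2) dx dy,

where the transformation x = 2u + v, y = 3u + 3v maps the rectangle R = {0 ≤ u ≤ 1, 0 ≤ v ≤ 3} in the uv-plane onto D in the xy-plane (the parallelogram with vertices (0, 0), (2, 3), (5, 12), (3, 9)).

Compute the Jacobian determinant of (x, y) with respect to (u, v):

    ∂(x,y)/∂(u,v) = | 2  1 | = (2)(3) - (1)(3) = 3.
                   | 3  3 |

Its absolute value is |J| = 3 (the area scaling factor).

Substituting x = 2u + v, y = 3u + 3v into the integrand,

    13x^2 + 13y^2 → 169u^2 + 286u v + 130v^2,

so the integral becomes

    ∬_R (169u^2 + 286u v + 130v^2) · |J| du dv = ∫_0^1 ∫_0^3 (507u^2 + 858u v + 390v^2) dv du.

Inner (v): 1521u^2 + 3861u + 3510.
Outer (u): 11895/2.

Therefore ∬_D (13x^2 + 13y^2) dx dy = 11895/2.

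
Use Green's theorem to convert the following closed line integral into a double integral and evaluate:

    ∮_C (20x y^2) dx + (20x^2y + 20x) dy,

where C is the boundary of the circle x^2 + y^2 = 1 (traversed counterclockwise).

Green's theorem converts the closed line integral into a double integral over the enclosed region D:

    ∮_C P dx + Q dy = ∬_D (∂Q/∂x - ∂P/∂y) dA.

Here P = 20x y^2, Q = 20x^2y + 20x, so

    ∂Q/∂x = 40x y + 20,    ∂P/∂y = 40x y,
    ∂Q/∂x - ∂P/∂y = 20.

D is the region x^2 + y^2 ≤ 1. Evaluating the double integral:

In polar coordinates (x = r cos θ, y = r sin θ, dA = r dr dθ) the integrand becomes 20, so

    ∬_D (20) dA = ∫_0^{2π} ∫_0^{1} (20) · r dr dθ.

Inner (r from 0 to 1): 10.
Outer (θ from 0 to 2π): 20π.

Therefore ∮_C P dx + Q dy = 20π.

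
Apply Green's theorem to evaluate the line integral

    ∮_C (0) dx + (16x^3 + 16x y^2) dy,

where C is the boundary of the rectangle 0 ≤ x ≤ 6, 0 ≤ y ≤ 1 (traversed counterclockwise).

Green's theorem converts the closed line integral into a double integral over the enclosed region D:

    ∮_C P dx + Q dy = ∬_D (∂Q/∂x - ∂P/∂y) dA.

Here P = 0, Q = 16x^3 + 16x y^2, so

    ∂Q/∂x = 48x^2 + 16y^2,    ∂P/∂y = 0,
    ∂Q/∂x - ∂P/∂y = 48x^2 + 16y^2.

D is the region 0 ≤ x ≤ 6, 0 ≤ y ≤ 1. Evaluating the double integral:

    ∬_D (48x^2 + 16y^2) dA = ∫_0^{6} ∫_0^{1} (48x^2 + 16y^2) dy dx.

Inner (y from 0 to 1): 48x^2 + 16/3.
Outer (x from 0 to 6): 3488.

Therefore ∮_C P dx + Q dy = 3488.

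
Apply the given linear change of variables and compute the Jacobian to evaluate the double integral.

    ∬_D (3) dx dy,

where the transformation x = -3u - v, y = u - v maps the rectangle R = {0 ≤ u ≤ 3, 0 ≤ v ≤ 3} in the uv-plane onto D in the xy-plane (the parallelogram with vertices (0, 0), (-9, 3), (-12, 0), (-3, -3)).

Compute the Jacobian determinant of (x, y) with respect to (u, v):

    ∂(x,y)/∂(u,v) = | -3  -1 | = (-3)(-1) - (-1)(1) = 4.
                   | 1  -1 |

Its absolute value is |J| = 4 (the area scaling factor).

Substituting x = -3u - v, y = u - v into the integrand,

    3 → 3,

so the integral becomes

    ∬_R (3) · |J| du dv = ∫_0^3 ∫_0^3 (12) dv du.

Inner (v): 36.
Outer (u): 108.

Therefore ∬_D (3) dx dy = 108.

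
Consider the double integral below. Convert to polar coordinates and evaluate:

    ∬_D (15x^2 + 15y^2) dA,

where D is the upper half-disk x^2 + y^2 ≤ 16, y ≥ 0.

The region D is 0 ≤ r ≤ 4, 0 ≤ θ ≤ π in polar coordinates, where x = r cos(θ), y = r sin(θ), and dA = r dr dθ.

Under the substitution, the integrand becomes 15r^2, so

    ∬_D (15x^2 + 15y^2) dA = ∫_{0}^{π} ∫_{0}^{4} (15r^2) · r dr dθ.

Inner integral (in r): ∫_{0}^{4} (15r^2) · r dr = 960.

Outer integral (in θ): ∫_{0}^{π} (960) dθ = 960π.

Therefore ∬_D (15x^2 + 15y^2) dA = 960π.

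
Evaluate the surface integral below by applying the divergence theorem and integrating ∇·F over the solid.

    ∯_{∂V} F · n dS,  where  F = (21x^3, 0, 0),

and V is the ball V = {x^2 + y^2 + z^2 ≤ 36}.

By the divergence theorem,

    ∯_{∂V} F · n dS = ∭_V (∇ · F) dV.

Compute the divergence:
    ∇ · F = ∂F_x/∂x + ∂F_y/∂y + ∂F_z/∂z = 63x^2 + 0 + 0 = 63x^2.

In spherical coordinates, x = ρ sin(φ) cos(θ), y = ρ sin(φ) sin(θ), z = ρ cos(φ), dV = ρ^2 sin(φ) dρ dφ dθ, with 0 ≤ ρ ≤ 6, 0 ≤ φ ≤ π, 0 ≤ θ ≤ 2π.

The integrand, after substitution and multiplying by the volume element, becomes (63ρ^2sin(φ)^2cos(θ)^2) · ρ^2 sin(φ), so

    ∭_V (∇·F) dV = ∫_0^{2π} ∫_0^{π} ∫_0^{6} (63ρ^2sin(φ)^2cos(θ)^2) · ρ^2 sin(φ) dρ dφ dθ.

Inner (ρ from 0 to 6): 489888sin(φ)^3cos(θ)^2/5.
Middle (φ from 0 to π): 653184cos(θ)^2/5.
Outer (θ from 0 to 2π): 653184π/5.

Therefore ∯_{∂V} F · n dS = 653184π/5.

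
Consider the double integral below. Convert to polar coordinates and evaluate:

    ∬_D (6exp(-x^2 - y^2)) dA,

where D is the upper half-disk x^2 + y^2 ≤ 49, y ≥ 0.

The region D is 0 ≤ r ≤ 7, 0 ≤ θ ≤ π in polar coordinates, where x = r cos(θ), y = r sin(θ), and dA = r dr dθ.

Under the substitution, the integrand becomes 6exp(-r^2), so

    ∬_D (6exp(-x^2 - y^2)) dA = ∫_{0}^{π} ∫_{0}^{7} (6exp(-r^2)) · r dr dθ.

Inner integral (in r): ∫_{0}^{7} (6exp(-r^2)) · r dr = 3 - 3exp(-49).

Outer integral (in θ): ∫_{0}^{π} (3 - 3exp(-49)) dθ = -3π exp(-49) + 3π.

Therefore ∬_D (6exp(-x^2 - y^2)) dA = -3π exp(-49) + 3π.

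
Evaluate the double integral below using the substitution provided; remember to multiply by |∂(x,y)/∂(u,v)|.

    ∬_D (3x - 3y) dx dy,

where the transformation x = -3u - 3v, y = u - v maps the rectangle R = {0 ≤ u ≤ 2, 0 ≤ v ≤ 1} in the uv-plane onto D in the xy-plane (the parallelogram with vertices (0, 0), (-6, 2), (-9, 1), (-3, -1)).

Compute the Jacobian determinant of (x, y) with respect to (u, v):

    ∂(x,y)/∂(u,v) = | -3  -3 | = (-3)(-1) - (-3)(1) = 6.
                   | 1  -1 |

Its absolute value is |J| = 6 (the area scaling factor).

Substituting x = -3u - 3v, y = u - v into the integrand,

    3x - 3y → -12u - 6v,

so the integral becomes

    ∬_R (-12u - 6v) · |J| du dv = ∫_0^2 ∫_0^1 (-72u - 36v) dv du.

Inner (v): -72u - 18.
Outer (u): -180.

Therefore ∬_D (3x - 3y) dx dy = -180.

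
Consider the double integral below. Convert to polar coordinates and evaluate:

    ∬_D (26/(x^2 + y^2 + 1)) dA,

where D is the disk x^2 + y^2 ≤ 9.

The region D is 0 ≤ r ≤ 3, 0 ≤ θ ≤ 2π in polar coordinates, where x = r cos(θ), y = r sin(θ), and dA = r dr dθ.

Under the substitution, the integrand becomes 26/(r^2 + 1), so

    ∬_D (26/(x^2 + y^2 + 1)) dA = ∫_{0}^{2π} ∫_{0}^{3} (26/(r^2 + 1)) · r dr dθ.

Inner integral (in r): ∫_{0}^{3} (26/(r^2 + 1)) · r dr = log(10000000000000).

Outer integral (in θ): ∫_{0}^{2π} (log(10000000000000)) dθ = 26π log(10).

Therefore ∬_D (26/(x^2 + y^2 + 1)) dA = 26π log(10).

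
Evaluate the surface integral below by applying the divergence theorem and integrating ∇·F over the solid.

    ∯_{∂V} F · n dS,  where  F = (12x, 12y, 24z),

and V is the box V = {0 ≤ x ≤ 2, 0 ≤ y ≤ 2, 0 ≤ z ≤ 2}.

By the divergence theorem,

    ∯_{∂V} F · n dS = ∭_V (∇ · F) dV.

Compute the divergence:
    ∇ · F = ∂F_x/∂x + ∂F_y/∂y + ∂F_z/∂z = 12 + 12 + 24 = 48.

V is a rectangular box, so dV = dx dy dz with 0 ≤ x ≤ 2, 0 ≤ y ≤ 2, 0 ≤ z ≤ 2.

Integrate (48) over V as an iterated integral:

    ∭_V (∇·F) dV = ∫_0^{2} ∫_0^{2} ∫_0^{2} (48) dz dy dx.

Inner (z from 0 to 2): 96.
Middle (y from 0 to 2): 192.
Outer (x from 0 to 2): 384.

Therefore ∯_{∂V} F · n dS = 384.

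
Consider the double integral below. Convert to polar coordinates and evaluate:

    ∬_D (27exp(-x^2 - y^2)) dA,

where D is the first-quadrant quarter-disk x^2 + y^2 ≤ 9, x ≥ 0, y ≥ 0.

The region D is 0 ≤ r ≤ 3, 0 ≤ θ ≤ π/2 in polar coordinates, where x = r cos(θ), y = r sin(θ), and dA = r dr dθ.

Under the substitution, the integrand becomes 27exp(-r^2), so

    ∬_D (27exp(-x^2 - y^2)) dA = ∫_{0}^{π/2} ∫_{0}^{3} (27exp(-r^2)) · r dr dθ.

Inner integral (in r): ∫_{0}^{3} (27exp(-r^2)) · r dr = 27/2 - 27exp(-9)/2.

Outer integral (in θ): ∫_{0}^{π/2} (27/2 - 27exp(-9)/2) dθ = -27π (1 - exp(9))exp(-9)/4.

Therefore ∬_D (27exp(-x^2 - y^2)) dA = -27π (1 - exp(9))exp(-9)/4.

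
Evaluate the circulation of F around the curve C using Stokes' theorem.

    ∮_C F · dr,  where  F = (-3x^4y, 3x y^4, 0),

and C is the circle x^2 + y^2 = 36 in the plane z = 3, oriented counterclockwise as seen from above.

Let S be the flat disk x^2 + y^2 ≤ 36 in the plane z = 3, with upward unit normal n̂ = ẑ. By Stokes' theorem,

    ∮_C F · dr = ∬_S (∇ × F) · n̂ dS = ∬_D (curl F)_z dA,

where D is the disk x^2 + y^2 ≤ 36.

Compute the curl of F = (-3x^4y, 3x y^4, 0):
    (∇ × F)_x = ∂F_z/∂y - ∂F_y/∂z = 0,
    (∇ × F)_y = ∂F_x/∂z - ∂F_z/∂x = 0,
    (∇ × F)_z = ∂F_y/∂x - ∂F_x/∂y = 3x^4 + 3y^4.

On z = 3, (curl F)_z = 3x^4 + 3y^4.

Convert to polar (x = r cos θ, y = r sin θ, dA = r dr dθ); the integrand becomes 3r^4(sin(θ)^4 + cos(θ)^4), so

    ∬_D (curl F)_z dA = ∫_0^{2π} ∫_0^{6} (3r^4(sin(θ)^4 + cos(θ)^4)) · r dr dθ.

Inner (r from 0 to 6): 23328sin(θ)^4 + 23328cos(θ)^4.
Outer (θ from 0 to 2π): 34992π.

Therefore ∮_C F · dr = 34992π.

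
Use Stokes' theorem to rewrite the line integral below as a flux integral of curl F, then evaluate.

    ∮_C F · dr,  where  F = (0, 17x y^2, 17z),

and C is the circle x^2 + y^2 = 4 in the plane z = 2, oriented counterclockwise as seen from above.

Let S be the flat disk x^2 + y^2 ≤ 4 in the plane z = 2, with upward unit normal n̂ = ẑ. By Stokes' theorem,

    ∮_C F · dr = ∬_S (∇ × F) · n̂ dS = ∬_D (curl F)_z dA,

where D is the disk x^2 + y^2 ≤ 4.

Compute the curl of F = (0, 17x y^2, 17z):
    (∇ × F)_x = ∂F_z/∂y - ∂F_y/∂z = 0,
    (∇ × F)_y = ∂F_x/∂z - ∂F_z/∂x = 0,
    (∇ × F)_z = ∂F_y/∂x - ∂F_x/∂y = 17y^2.

On z = 2, (curl F)_z = 17y^2.

Convert to polar (x = r cos θ, y = r sin θ, dA = r dr dθ); the integrand becomes 17r^2sin(θ)^2, so

    ∬_D (curl F)_z dA = ∫_0^{2π} ∫_0^{2} (17r^2sin(θ)^2) · r dr dθ.

Inner (r from 0 to 2): 68sin(θ)^2.
Outer (θ from 0 to 2π): 68π.

Therefore ∮_C F · dr = 68π.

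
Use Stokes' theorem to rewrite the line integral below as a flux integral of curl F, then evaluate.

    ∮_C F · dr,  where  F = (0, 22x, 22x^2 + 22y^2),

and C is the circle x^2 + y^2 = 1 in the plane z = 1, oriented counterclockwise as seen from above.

Let S be the flat disk x^2 + y^2 ≤ 1 in the plane z = 1, with upward unit normal n̂ = ẑ. By Stokes' theorem,

    ∮_C F · dr = ∬_S (∇ × F) · n̂ dS = ∬_D (curl F)_z dA,

where D is the disk x^2 + y^2 ≤ 1.

Compute the curl of F = (0, 22x, 22x^2 + 22y^2):
    (∇ × F)_x = ∂F_z/∂y - ∂F_y/∂z = 44y,
    (∇ × F)_y = ∂F_x/∂z - ∂F_z/∂x = -44x,
    (∇ × F)_z = ∂F_y/∂x - ∂F_x/∂y = 22.

On z = 1, (curl F)_z = 22.

Convert to polar (x = r cos θ, y = r sin θ, dA = r dr dθ); the integrand becomes 22, so

    ∬_D (curl F)_z dA = ∫_0^{2π} ∫_0^{1} (22) · r dr dθ.

Inner (r from 0 to 1): 11.
Outer (θ from 0 to 2π): 22π.

Therefore ∮_C F · dr = 22π.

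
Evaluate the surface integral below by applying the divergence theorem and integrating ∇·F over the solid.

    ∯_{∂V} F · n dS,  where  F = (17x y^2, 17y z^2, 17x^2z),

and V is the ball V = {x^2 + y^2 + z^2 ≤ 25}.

By the divergence theorem,

    ∯_{∂V} F · n dS = ∭_V (∇ · F) dV.

Compute the divergence:
    ∇ · F = ∂F_x/∂x + ∂F_y/∂y + ∂F_z/∂z = 17y^2 + 17z^2 + 17x^2 = 17x^2 + 17y^2 + 17z^2.

In spherical coordinates, x = ρ sin(φ) cos(θ), y = ρ sin(φ) sin(θ), z = ρ cos(φ), dV = ρ^2 sin(φ) dρ dφ dθ, with 0 ≤ ρ ≤ 5, 0 ≤ φ ≤ π, 0 ≤ θ ≤ 2π.

The integrand, after substitution and multiplying by the volume element, becomes (17ρ^2) · ρ^2 sin(φ), so

    ∭_V (∇·F) dV = ∫_0^{2π} ∫_0^{π} ∫_0^{5} (17ρ^2) · ρ^2 sin(φ) dρ dφ dθ.

Inner (ρ from 0 to 5): 10625sin(φ).
Middle (φ from 0 to π): 21250.
Outer (θ from 0 to 2π): 42500π.

Therefore ∯_{∂V} F · n dS = 42500π.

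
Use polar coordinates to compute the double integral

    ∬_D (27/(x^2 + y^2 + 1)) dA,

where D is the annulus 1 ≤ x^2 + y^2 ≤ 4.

The region D is 1 ≤ r ≤ 2, 0 ≤ θ ≤ 2π in polar coordinates, where x = r cos(θ), y = r sin(θ), and dA = r dr dθ.

Under the substitution, the integrand becomes 27/(r^2 + 1), so

    ∬_D (27/(x^2 + y^2 + 1)) dA = ∫_{0}^{2π} ∫_{1}^{2} (27/(r^2 + 1)) · r dr dθ.

Inner integral (in r): ∫_{1}^{2} (27/(r^2 + 1)) · r dr = log(1220703125sqrt(10)/16384).

Outer integral (in θ): ∫_{0}^{2π} (log(1220703125sqrt(10)/16384)) dθ = log((1220703125sqrt(10)/16384)^(2π)).

Therefore ∬_D (27/(x^2 + y^2 + 1)) dA = log((1220703125sqrt(10)/16384)^(2π)).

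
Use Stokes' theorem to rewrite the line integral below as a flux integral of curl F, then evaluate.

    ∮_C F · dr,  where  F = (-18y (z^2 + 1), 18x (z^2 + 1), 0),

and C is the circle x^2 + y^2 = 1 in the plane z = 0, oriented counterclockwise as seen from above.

Let S be the flat disk x^2 + y^2 ≤ 1 in the plane z = 0, with upward unit normal n̂ = ẑ. By Stokes' theorem,

    ∮_C F · dr = ∬_S (∇ × F) · n̂ dS = ∬_D (curl F)_z dA,

where D is the disk x^2 + y^2 ≤ 1.

Compute the curl of F = (-18y (z^2 + 1), 18x (z^2 + 1), 0):
    (∇ × F)_x = ∂F_z/∂y - ∂F_y/∂z = -36x z,
    (∇ × F)_y = ∂F_x/∂z - ∂F_z/∂x = -36y z,
    (∇ × F)_z = ∂F_y/∂x - ∂F_x/∂y = 36z^2 + 36.

On z = 0, (curl F)_z = 36.

Convert to polar (x = r cos θ, y = r sin θ, dA = r dr dθ); the integrand becomes 36, so

    ∬_D (curl F)_z dA = ∫_0^{2π} ∫_0^{1} (36) · r dr dθ.

Inner (r from 0 to 1): 18.
Outer (θ from 0 to 2π): 36π.

Therefore ∮_C F · dr = 36π.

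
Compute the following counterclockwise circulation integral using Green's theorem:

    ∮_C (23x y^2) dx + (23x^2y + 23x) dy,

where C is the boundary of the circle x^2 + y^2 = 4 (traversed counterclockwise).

Green's theorem converts the closed line integral into a double integral over the enclosed region D:

    ∮_C P dx + Q dy = ∬_D (∂Q/∂x - ∂P/∂y) dA.

Here P = 23x y^2, Q = 23x^2y + 23x, so

    ∂Q/∂x = 46x y + 23,    ∂P/∂y = 46x y,
    ∂Q/∂x - ∂P/∂y = 23.

D is the region x^2 + y^2 ≤ 4. Evaluating the double integral:

In polar coordinates (x = r cos θ, y = r sin θ, dA = r dr dθ) the integrand becomes 23, so

    ∬_D (23) dA = ∫_0^{2π} ∫_0^{2} (23) · r dr dθ.

Inner (r from 0 to 2): 46.
Outer (θ from 0 to 2π): 92π.

Therefore ∮_C P dx + Q dy = 92π.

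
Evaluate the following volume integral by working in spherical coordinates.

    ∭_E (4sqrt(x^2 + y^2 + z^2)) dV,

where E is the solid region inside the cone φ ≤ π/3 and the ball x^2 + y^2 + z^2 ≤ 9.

In spherical coordinates, x = ρ sin(φ) cos(θ), y = ρ sin(φ) sin(θ), z = ρ cos(φ), and dV = ρ^2 sin(φ) dρ dφ dθ.

The integrand becomes 4ρ, so

    ∭_E (4sqrt(x^2 + y^2 + z^2)) dV = ∫_{0}^{2π} ∫_{0}^{π/3} ∫_{0}^{3} (4ρ) · ρ^2 sin(φ) dρ dφ dθ.

Inner (ρ): 81sin(φ).
Middle (φ): 81/2.
Outer (θ): 81π.

Therefore the triple integral equals 81π.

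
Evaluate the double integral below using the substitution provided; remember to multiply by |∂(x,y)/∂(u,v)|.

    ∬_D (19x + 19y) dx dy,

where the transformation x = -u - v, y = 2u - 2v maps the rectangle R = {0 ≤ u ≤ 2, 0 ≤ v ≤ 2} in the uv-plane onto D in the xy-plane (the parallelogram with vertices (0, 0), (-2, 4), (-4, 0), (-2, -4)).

Compute the Jacobian determinant of (x, y) with respect to (u, v):

    ∂(x,y)/∂(u,v) = | -1  -1 | = (-1)(-2) - (-1)(2) = 4.
                   | 2  -2 |

Its absolute value is |J| = 4 (the area scaling factor).

Substituting x = -u - v, y = 2u - 2v into the integrand,

    19x + 19y → 19u - 57v,

so the integral becomes

    ∬_R (19u - 57v) · |J| du dv = ∫_0^2 ∫_0^2 (76u - 228v) dv du.

Inner (v): 152u - 456.
Outer (u): -608.

Therefore ∬_D (19x + 19y) dx dy = -608.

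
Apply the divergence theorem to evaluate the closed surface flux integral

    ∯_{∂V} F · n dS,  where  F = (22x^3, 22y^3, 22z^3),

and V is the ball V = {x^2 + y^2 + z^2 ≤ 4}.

By the divergence theorem,

    ∯_{∂V} F · n dS = ∭_V (∇ · F) dV.

Compute the divergence:
    ∇ · F = ∂F_x/∂x + ∂F_y/∂y + ∂F_z/∂z = 66x^2 + 66y^2 + 66z^2.

In spherical coordinates, x = ρ sin(φ) cos(θ), y = ρ sin(φ) sin(θ), z = ρ cos(φ), dV = ρ^2 sin(φ) dρ dφ dθ, with 0 ≤ ρ ≤ 2, 0 ≤ φ ≤ π, 0 ≤ θ ≤ 2π.

The integrand, after substitution and multiplying by the volume element, becomes (66ρ^2) · ρ^2 sin(φ), so

    ∭_V (∇·F) dV = ∫_0^{2π} ∫_0^{π} ∫_0^{2} (66ρ^2) · ρ^2 sin(φ) dρ dφ dθ.

Inner (ρ from 0 to 2): 2112sin(φ)/5.
Middle (φ from 0 to π): 4224/5.
Outer (θ from 0 to 2π): 8448π/5.

Therefore ∯_{∂V} F · n dS = 8448π/5.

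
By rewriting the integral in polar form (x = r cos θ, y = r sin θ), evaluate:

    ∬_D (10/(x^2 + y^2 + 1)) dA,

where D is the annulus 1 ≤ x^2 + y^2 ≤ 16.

The region D is 1 ≤ r ≤ 4, 0 ≤ θ ≤ 2π in polar coordinates, where x = r cos(θ), y = r sin(θ), and dA = r dr dθ.

Under the substitution, the integrand becomes 10/(r^2 + 1), so

    ∬_D (10/(x^2 + y^2 + 1)) dA = ∫_{0}^{2π} ∫_{1}^{4} (10/(r^2 + 1)) · r dr dθ.

Inner integral (in r): ∫_{1}^{4} (10/(r^2 + 1)) · r dr = log(1419857/32).

Outer integral (in θ): ∫_{0}^{2π} (log(1419857/32)) dθ = log((1419857/32)^(2π)).

Therefore ∬_D (10/(x^2 + y^2 + 1)) dA = log((1419857/32)^(2π)).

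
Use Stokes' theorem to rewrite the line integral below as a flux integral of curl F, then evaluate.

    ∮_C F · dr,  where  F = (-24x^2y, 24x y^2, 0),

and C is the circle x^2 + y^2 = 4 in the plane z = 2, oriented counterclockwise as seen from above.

Let S be the flat disk x^2 + y^2 ≤ 4 in the plane z = 2, with upward unit normal n̂ = ẑ. By Stokes' theorem,

    ∮_C F · dr = ∬_S (∇ × F) · n̂ dS = ∬_D (curl F)_z dA,

where D is the disk x^2 + y^2 ≤ 4.

Compute the curl of F = (-24x^2y, 24x y^2, 0):
    (∇ × F)_x = ∂F_z/∂y - ∂F_y/∂z = 0,
    (∇ × F)_y = ∂F_x/∂z - ∂F_z/∂x = 0,
    (∇ × F)_z = ∂F_y/∂x - ∂F_x/∂y = 24x^2 + 24y^2.

On z = 2, (curl F)_z = 24x^2 + 24y^2.

Convert to polar (x = r cos θ, y = r sin θ, dA = r dr dθ); the integrand becomes 24r^2, so

    ∬_D (curl F)_z dA = ∫_0^{2π} ∫_0^{2} (24r^2) · r dr dθ.

Inner (r from 0 to 2): 96.
Outer (θ from 0 to 2π): 192π.

Therefore ∮_C F · dr = 192π.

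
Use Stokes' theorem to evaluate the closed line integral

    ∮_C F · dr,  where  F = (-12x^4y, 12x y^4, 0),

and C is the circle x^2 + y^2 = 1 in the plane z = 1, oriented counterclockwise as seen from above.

Let S be the flat disk x^2 + y^2 ≤ 1 in the plane z = 1, with upward unit normal n̂ = ẑ. By Stokes' theorem,

    ∮_C F · dr = ∬_S (∇ × F) · n̂ dS = ∬_D (curl F)_z dA,

where D is the disk x^2 + y^2 ≤ 1.

Compute the curl of F = (-12x^4y, 12x y^4, 0):
    (∇ × F)_x = ∂F_z/∂y - ∂F_y/∂z = 0,
    (∇ × F)_y = ∂F_x/∂z - ∂F_z/∂x = 0,
    (∇ × F)_z = ∂F_y/∂x - ∂F_x/∂y = 12x^4 + 12y^4.

On z = 1, (curl F)_z = 12x^4 + 12y^4.

Convert to polar (x = r cos θ, y = r sin θ, dA = r dr dθ); the integrand becomes 12r^4(sin(θ)^4 + cos(θ)^4), so

    ∬_D (curl F)_z dA = ∫_0^{2π} ∫_0^{1} (12r^4(sin(θ)^4 + cos(θ)^4)) · r dr dθ.

Inner (r from 0 to 1): 2sin(θ)^4 + 2cos(θ)^4.
Outer (θ from 0 to 2π): 3π.

Therefore ∮_C F · dr = 3π.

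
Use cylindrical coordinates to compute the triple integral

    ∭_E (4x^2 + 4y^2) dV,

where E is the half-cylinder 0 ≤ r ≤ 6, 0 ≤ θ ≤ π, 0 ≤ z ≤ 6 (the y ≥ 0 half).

In cylindrical coordinates, x = r cos(θ), y = r sin(θ), z = z, and dV = r dr dθ dz.

The integrand becomes 4r^2, so

    ∭_E (4x^2 + 4y^2) dV = ∫_{0}^{π} ∫_{0}^{6} ∫_{0}^{6} (4r^2) · r dz dr dθ.

Inner (z): 24r^3.
Middle (r from 0 to 6): 7776.
Outer (θ): 7776π.

Therefore the triple integral equals 7776π.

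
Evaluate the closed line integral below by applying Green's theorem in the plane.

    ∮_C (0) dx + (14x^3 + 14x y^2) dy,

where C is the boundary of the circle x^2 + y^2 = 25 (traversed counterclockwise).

Green's theorem converts the closed line integral into a double integral over the enclosed region D:

    ∮_C P dx + Q dy = ∬_D (∂Q/∂x - ∂P/∂y) dA.

Here P = 0, Q = 14x^3 + 14x y^2, so

    ∂Q/∂x = 42x^2 + 14y^2,    ∂P/∂y = 0,
    ∂Q/∂x - ∂P/∂y = 42x^2 + 14y^2.

D is the region x^2 + y^2 ≤ 25. Evaluating the double integral:

In polar coordinates (x = r cos θ, y = r sin θ, dA = r dr dθ) the integrand becomes 14r^2(cos(2θ) + 2), so

    ∬_D (42x^2 + 14y^2) dA = ∫_0^{2π} ∫_0^{5} (14r^2(cos(2θ) + 2)) · r dr dθ.

Inner (r from 0 to 5): 13125/2 - 4375sin(θ)^2.
Outer (θ from 0 to 2π): 8750π.

Therefore ∮_C P dx + Q dy = 8750π.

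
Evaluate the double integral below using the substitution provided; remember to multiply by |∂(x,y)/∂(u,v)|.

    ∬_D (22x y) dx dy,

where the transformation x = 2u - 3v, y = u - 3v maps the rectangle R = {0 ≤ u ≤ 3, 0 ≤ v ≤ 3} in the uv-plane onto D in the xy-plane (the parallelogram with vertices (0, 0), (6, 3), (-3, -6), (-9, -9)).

Compute the Jacobian determinant of (x, y) with respect to (u, v):

    ∂(x,y)/∂(u,v) = | 2  -3 | = (2)(-3) - (-3)(1) = -3.
                   | 1  -3 |

Its absolute value is |J| = 3 (the area scaling factor).

Substituting x = 2u - 3v, y = u - 3v into the integrand,

    22x y → 44u^2 - 198u v + 198v^2,

so the integral becomes

    ∬_R (44u^2 - 198u v + 198v^2) · |J| du dv = ∫_0^3 ∫_0^3 (132u^2 - 594u v + 594v^2) dv du.

Inner (v): 396u^2 - 2673u + 5346.
Outer (u): 15147/2.

Therefore ∬_D (22x y) dx dy = 15147/2.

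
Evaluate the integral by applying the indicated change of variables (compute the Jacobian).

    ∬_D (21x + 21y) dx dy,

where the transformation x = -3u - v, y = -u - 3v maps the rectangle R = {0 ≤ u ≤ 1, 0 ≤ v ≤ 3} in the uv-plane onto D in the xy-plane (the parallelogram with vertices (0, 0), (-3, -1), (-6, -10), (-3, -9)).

Compute the Jacobian determinant of (x, y) with respect to (u, v):

    ∂(x,y)/∂(u,v) = | -3  -1 | = (-3)(-3) - (-1)(-1) = 8.
                   | -1  -3 |

Its absolute value is |J| = 8 (the area scaling factor).

Substituting x = -3u - v, y = -u - 3v into the integrand,

    21x + 21y → -84u - 84v,

so the integral becomes

    ∬_R (-84u - 84v) · |J| du dv = ∫_0^1 ∫_0^3 (-672u - 672v) dv du.

Inner (v): -2016u - 3024.
Outer (u): -4032.

Therefore ∬_D (21x + 21y) dx dy = -4032.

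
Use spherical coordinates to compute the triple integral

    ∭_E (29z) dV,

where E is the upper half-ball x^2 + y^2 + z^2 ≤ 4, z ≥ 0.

In spherical coordinates, x = ρ sin(φ) cos(θ), y = ρ sin(φ) sin(θ), z = ρ cos(φ), and dV = ρ^2 sin(φ) dρ dφ dθ.

The integrand becomes 29ρ cos(φ), so

    ∭_E (29z) dV = ∫_{0}^{2π} ∫_{0}^{π/2} ∫_{0}^{2} (29ρ cos(φ)) · ρ^2 sin(φ) dρ dφ dθ.

Inner (ρ): 58sin(2φ).
Middle (φ): 58.
Outer (θ): 116π.

Therefore the triple integral equals 116π.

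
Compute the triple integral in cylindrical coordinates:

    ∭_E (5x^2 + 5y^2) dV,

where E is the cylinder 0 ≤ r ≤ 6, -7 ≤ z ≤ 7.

In cylindrical coordinates, x = r cos(θ), y = r sin(θ), z = z, and dV = r dr dθ dz.

The integrand becomes 5r^2, so

    ∭_E (5x^2 + 5y^2) dV = ∫_{0}^{2π} ∫_{0}^{6} ∫_{-7}^{7} (5r^2) · r dz dr dθ.

Inner (z): 70r^3.
Middle (r from 0 to 6): 22680.
Outer (θ): 45360π.

Therefore the triple integral equals 45360π.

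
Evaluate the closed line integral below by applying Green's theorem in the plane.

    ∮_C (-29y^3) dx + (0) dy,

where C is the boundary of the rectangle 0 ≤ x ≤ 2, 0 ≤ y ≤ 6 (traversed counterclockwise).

Green's theorem converts the closed line integral into a double integral over the enclosed region D:

    ∮_C P dx + Q dy = ∬_D (∂Q/∂x - ∂P/∂y) dA.

Here P = -29y^3, Q = 0, so

    ∂Q/∂x = 0,    ∂P/∂y = -87y^2,
    ∂Q/∂x - ∂P/∂y = 87y^2.

D is the region 0 ≤ x ≤ 2, 0 ≤ y ≤ 6. Evaluating the double integral:

    ∬_D (87y^2) dA = ∫_0^{2} ∫_0^{6} (87y^2) dy dx.

Inner (y from 0 to 6): 6264.
Outer (x from 0 to 2): 12528.

Therefore ∮_C P dx + Q dy = 12528.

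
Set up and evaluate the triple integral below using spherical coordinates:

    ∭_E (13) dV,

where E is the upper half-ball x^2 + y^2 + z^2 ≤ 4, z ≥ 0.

In spherical coordinates, x = ρ sin(φ) cos(θ), y = ρ sin(φ) sin(θ), z = ρ cos(φ), and dV = ρ^2 sin(φ) dρ dφ dθ.

The integrand becomes 13, so

    ∭_E (13) dV = ∫_{0}^{2π} ∫_{0}^{π/2} ∫_{0}^{2} (13) · ρ^2 sin(φ) dρ dφ dθ.

Inner (ρ): 104sin(φ)/3.
Middle (φ): 104/3.
Outer (θ): 208π/3.

Therefore the triple integral equals 208π/3.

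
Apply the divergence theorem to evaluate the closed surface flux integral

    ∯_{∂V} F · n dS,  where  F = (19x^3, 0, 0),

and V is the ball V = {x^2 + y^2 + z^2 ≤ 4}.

By the divergence theorem,

    ∯_{∂V} F · n dS = ∭_V (∇ · F) dV.

Compute the divergence:
    ∇ · F = ∂F_x/∂x + ∂F_y/∂y + ∂F_z/∂z = 57x^2 + 0 + 0 = 57x^2.

In spherical coordinates, x = ρ sin(φ) cos(θ), y = ρ sin(φ) sin(θ), z = ρ cos(φ), dV = ρ^2 sin(φ) dρ dφ dθ, with 0 ≤ ρ ≤ 2, 0 ≤ φ ≤ π, 0 ≤ θ ≤ 2π.

The integrand, after substitution and multiplying by the volume element, becomes (57ρ^2sin(φ)^2cos(θ)^2) · ρ^2 sin(φ), so

    ∭_V (∇·F) dV = ∫_0^{2π} ∫_0^{π} ∫_0^{2} (57ρ^2sin(φ)^2cos(θ)^2) · ρ^2 sin(φ) dρ dφ dθ.

Inner (ρ from 0 to 2): 1824sin(φ)^3cos(θ)^2/5.
Middle (φ from 0 to π): 2432cos(θ)^2/5.
Outer (θ from 0 to 2π): 2432π/5.

Therefore ∯_{∂V} F · n dS = 2432π/5.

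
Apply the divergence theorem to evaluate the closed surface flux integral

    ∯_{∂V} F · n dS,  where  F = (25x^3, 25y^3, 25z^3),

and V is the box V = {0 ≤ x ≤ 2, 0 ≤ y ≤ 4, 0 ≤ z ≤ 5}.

By the divergence theorem,

    ∯_{∂V} F · n dS = ∭_V (∇ · F) dV.

Compute the divergence:
    ∇ · F = ∂F_x/∂x + ∂F_y/∂y + ∂F_z/∂z = 75x^2 + 75y^2 + 75z^2.

V is a rectangular box, so dV = dx dy dz with 0 ≤ x ≤ 2, 0 ≤ y ≤ 4, 0 ≤ z ≤ 5.

Integrate (75x^2 + 75y^2 + 75z^2) over V as an iterated integral:

    ∭_V (∇·F) dV = ∫_0^{2} ∫_0^{4} ∫_0^{5} (75x^2 + 75y^2 + 75z^2) dz dy dx.

Inner (z from 0 to 5): 375x^2 + 375y^2 + 3125.
Middle (y from 0 to 4): 1500x^2 + 20500.
Outer (x from 0 to 2): 45000.

Therefore ∯_{∂V} F · n dS = 45000.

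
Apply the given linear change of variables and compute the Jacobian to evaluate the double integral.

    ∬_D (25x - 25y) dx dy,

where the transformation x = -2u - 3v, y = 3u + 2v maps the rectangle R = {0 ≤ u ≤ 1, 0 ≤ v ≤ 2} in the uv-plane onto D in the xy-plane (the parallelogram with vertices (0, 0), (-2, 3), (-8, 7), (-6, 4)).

Compute the Jacobian determinant of (x, y) with respect to (u, v):

    ∂(x,y)/∂(u,v) = | -2  -3 | = (-2)(2) - (-3)(3) = 5.
                   | 3  2 |

Its absolute value is |J| = 5 (the area scaling factor).

Substituting x = -2u - 3v, y = 3u + 2v into the integrand,

    25x - 25y → -125u - 125v,

so the integral becomes

    ∬_R (-125u - 125v) · |J| du dv = ∫_0^1 ∫_0^2 (-625u - 625v) dv du.

Inner (v): -1250u - 1250.
Outer (u): -1875.

Therefore ∬_D (25x - 25y) dx dy = -1875.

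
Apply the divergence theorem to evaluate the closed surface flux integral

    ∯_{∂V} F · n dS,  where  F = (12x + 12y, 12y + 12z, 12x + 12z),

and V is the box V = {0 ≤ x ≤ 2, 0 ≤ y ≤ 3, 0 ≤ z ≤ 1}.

By the divergence theorem,

    ∯_{∂V} F · n dS = ∭_V (∇ · F) dV.

Compute the divergence:
    ∇ · F = ∂F_x/∂x + ∂F_y/∂y + ∂F_z/∂z = 12 + 12 + 12 = 36.

V is a rectangular box, so dV = dx dy dz with 0 ≤ x ≤ 2, 0 ≤ y ≤ 3, 0 ≤ z ≤ 1.

Integrate (36) over V as an iterated integral:

    ∭_V (∇·F) dV = ∫_0^{2} ∫_0^{3} ∫_0^{1} (36) dz dy dx.

Inner (z from 0 to 1): 36.
Middle (y from 0 to 3): 108.
Outer (x from 0 to 2): 216.

Therefore ∯_{∂V} F · n dS = 216.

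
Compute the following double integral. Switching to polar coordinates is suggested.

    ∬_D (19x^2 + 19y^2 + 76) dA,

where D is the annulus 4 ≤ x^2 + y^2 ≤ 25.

The region D is 2 ≤ r ≤ 5, 0 ≤ θ ≤ 2π in polar coordinates, where x = r cos(θ), y = r sin(θ), and dA = r dr dθ.

Under the substitution, the integrand becomes 19r^2 + 76, so

    ∬_D (19x^2 + 19y^2 + 76) dA = ∫_{0}^{2π} ∫_{2}^{5} (19r^2 + 76) · r dr dθ.

Inner integral (in r): ∫_{2}^{5} (19r^2 + 76) · r dr = 14763/4.

Outer integral (in θ): ∫_{0}^{2π} (14763/4) dθ = 14763π/2.

Therefore ∬_D (19x^2 + 19y^2 + 76) dA = 14763π/2.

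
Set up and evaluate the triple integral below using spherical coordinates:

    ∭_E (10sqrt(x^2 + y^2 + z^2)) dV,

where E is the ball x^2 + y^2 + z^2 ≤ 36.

In spherical coordinates, x = ρ sin(φ) cos(θ), y = ρ sin(φ) sin(θ), z = ρ cos(φ), and dV = ρ^2 sin(φ) dρ dφ dθ.

The integrand becomes 10ρ, so

    ∭_E (10sqrt(x^2 + y^2 + z^2)) dV = ∫_{0}^{2π} ∫_{0}^{π} ∫_{0}^{6} (10ρ) · ρ^2 sin(φ) dρ dφ dθ.

Inner (ρ): 3240sin(φ).
Middle (φ): 6480.
Outer (θ): 12960π.

Therefore the triple integral equals 12960π.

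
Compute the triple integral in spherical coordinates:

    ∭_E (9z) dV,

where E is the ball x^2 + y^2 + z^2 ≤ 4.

In spherical coordinates, x = ρ sin(φ) cos(θ), y = ρ sin(φ) sin(θ), z = ρ cos(φ), and dV = ρ^2 sin(φ) dρ dφ dθ.

The integrand becomes 9ρ cos(φ), so

    ∭_E (9z) dV = ∫_{0}^{2π} ∫_{0}^{π} ∫_{0}^{2} (9ρ cos(φ)) · ρ^2 sin(φ) dρ dφ dθ.

Inner (ρ): 18sin(2φ).
Middle (φ): 0.
Outer (θ): 0.

Therefore the triple integral equals 0.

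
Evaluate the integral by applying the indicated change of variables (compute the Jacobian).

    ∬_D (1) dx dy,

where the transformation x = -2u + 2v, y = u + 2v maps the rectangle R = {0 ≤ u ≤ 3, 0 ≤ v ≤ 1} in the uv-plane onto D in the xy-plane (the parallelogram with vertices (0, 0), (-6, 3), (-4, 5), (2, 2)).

Compute the Jacobian determinant of (x, y) with respect to (u, v):

    ∂(x,y)/∂(u,v) = | -2  2 | = (-2)(2) - (2)(1) = -6.
                   | 1  2 |

Its absolute value is |J| = 6 (the area scaling factor).

Substituting x = -2u + 2v, y = u + 2v into the integrand,

    1 → 1,

so the integral becomes

    ∬_R (1) · |J| du dv = ∫_0^3 ∫_0^1 (6) dv du.

Inner (v): 6.
Outer (u): 18.

Therefore ∬_D (1) dx dy = 18.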